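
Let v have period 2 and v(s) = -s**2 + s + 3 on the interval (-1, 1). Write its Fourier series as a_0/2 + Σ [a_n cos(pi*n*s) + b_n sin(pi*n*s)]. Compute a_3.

4/(9*pi**2)

a_3 = ∫_{-1}^{1} v(s) cos(3*pi*s) ds.
Integrating by parts twice (tabular method), an antiderivative of (-s**2 + s + 3) cos(3*pi*s) is -s**2*sin(3*pi*s)/(3*pi) + s*sin(3*pi*s)/(3*pi) - 2*s*cos(3*pi*s)/(9*pi**2) + 2*sin(3*pi*s)/(27*pi**3) + sin(3*pi*s)/pi + cos(3*pi*s)/(9*pi**2); evaluating from -1 to 1: ∫_{-1}^{1} (-s**2 + s + 3) cos(3*pi*s) ds = (1/(9*pi**2)) - (-1/(3*pi**2)) = 4/(9*pi**2).
Hence a_3 = 4/(9*pi**2).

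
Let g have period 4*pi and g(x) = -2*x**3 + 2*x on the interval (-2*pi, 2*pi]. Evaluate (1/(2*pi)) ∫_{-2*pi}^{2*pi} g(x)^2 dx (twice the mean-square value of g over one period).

32*pi**2*(-168*pi**2 + 35 + 240*pi**4)/105

(1/(2*pi)) ∫_{-2*pi}^{2*pi} g(x)^2 dx = (1/(2*pi)) · (64*pi**3*(-168*pi**2 + 35 + 240*pi**4)/105) = 32*pi**2*(-168*pi**2 + 35 + 240*pi**4)/105.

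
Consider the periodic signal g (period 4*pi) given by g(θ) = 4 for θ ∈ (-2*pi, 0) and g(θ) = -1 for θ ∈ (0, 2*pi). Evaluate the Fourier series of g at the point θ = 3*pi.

θ = 3*pi differs from θ = -pi by 1 full period(s), and the series is 4*pi-periodic.
g is continuous at θ = -pi with value 4, so the series converges to 4 there.

4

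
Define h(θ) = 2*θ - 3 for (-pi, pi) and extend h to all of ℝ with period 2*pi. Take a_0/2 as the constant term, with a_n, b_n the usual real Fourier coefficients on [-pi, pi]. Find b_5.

4/5

b_5 = 1/pi ∫_{-pi}^{pi} h(θ) sin(5*θ) dθ.
Integrating by parts (boundary term plus one more integral), an antiderivative of (2*θ - 3) sin(5*θ) is -2*θ*cos(5*θ)/5 + 2*sin(5*θ)/25 + 3*cos(5*θ)/5; evaluating from -pi to pi: ∫_{-pi}^{pi} (2*θ - 3) sin(5*θ) dθ = (-3/5 + 2*pi/5) - (-2*pi/5 - 3/5) = 4*pi/5.
Hence b_5 = (1/pi)·(4*pi/5) = 4/5.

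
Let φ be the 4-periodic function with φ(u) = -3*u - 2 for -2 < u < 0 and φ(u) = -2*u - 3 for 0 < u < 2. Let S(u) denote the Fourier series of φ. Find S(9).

-5

u = 9 differs from u = 1 by 2 full period(s), and the series is 4-periodic.
φ is continuous at u = 1 with value -5, so the series converges to -5 there.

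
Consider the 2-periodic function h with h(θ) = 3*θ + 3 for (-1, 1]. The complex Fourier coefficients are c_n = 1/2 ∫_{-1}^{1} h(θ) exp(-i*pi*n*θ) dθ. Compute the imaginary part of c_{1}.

Since h is real-valued, Im(c_{1}) = -1/2 ∫_{-1}^{1} h(θ) sin(pi*θ) dθ = -b_{1}/2.
Integrating by parts (boundary term plus one more integral), an antiderivative of (3*θ + 3) sin(pi*θ) is -3*θ*cos(pi*θ)/pi + 3*sin(pi*θ)/pi**2 - 3*cos(pi*θ)/pi; evaluating from -1 to 1: ∫_{-1}^{1} (3*θ + 3) sin(pi*θ) dθ = (6/pi) - (0) = 6/pi.
Hence Im(c_{1}) = (-1/2)·(6/pi) = -3/pi.

-3/pi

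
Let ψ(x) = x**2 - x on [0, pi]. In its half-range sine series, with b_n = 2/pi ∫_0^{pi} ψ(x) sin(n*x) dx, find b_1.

-8/pi - 2 + 2*pi

b_1 = 2/pi ∫_0^{pi} (x**2 - x) sin(x) dx.
Integrating by parts twice (tabular method), an antiderivative of (x**2 - x) sin(x) is -x**2*cos(x) + 2*x*sin(x) + x*cos(x) - sin(x) + 2*cos(x); evaluating from 0 to pi: ∫_{0}^{pi} (x**2 - x) sin(x) dx = (-pi - 2 + pi**2) - (2) = -4 - pi + pi**2.
Hence b_1 = (2/pi)·(-4 - pi + pi**2) = -8/pi - 2 + 2*pi.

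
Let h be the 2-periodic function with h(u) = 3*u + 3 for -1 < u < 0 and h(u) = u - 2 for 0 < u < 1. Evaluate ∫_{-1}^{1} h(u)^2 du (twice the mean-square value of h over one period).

∫_{-1}^{1} h(u)^2 du = 16/3.

16/3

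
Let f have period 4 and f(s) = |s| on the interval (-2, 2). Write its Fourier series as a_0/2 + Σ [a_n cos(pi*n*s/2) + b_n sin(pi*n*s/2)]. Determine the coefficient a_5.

-8/(25*pi**2)

a_5 = 1/2 ∫_{-2}^{2} f(s) cos(5*pi*s/2) ds.
f is even and cos(5*pi*s/2) is even, so the integrand is even and a_5 = ∫_0^{2} f(s) cos(5*pi*s/2) ds.
Integrating by parts (boundary term plus one more integral), an antiderivative of (s) cos(5*pi*s/2) is 2*s*sin(5*pi*s/2)/(5*pi) + 4*cos(5*pi*s/2)/(25*pi**2); evaluating from 0 to 2: ∫_{0}^{2} (s) cos(5*pi*s/2) ds = (-4/(25*pi**2)) - (4/(25*pi**2)) = -8/(25*pi**2).
Hence a_5 = -8/(25*pi**2).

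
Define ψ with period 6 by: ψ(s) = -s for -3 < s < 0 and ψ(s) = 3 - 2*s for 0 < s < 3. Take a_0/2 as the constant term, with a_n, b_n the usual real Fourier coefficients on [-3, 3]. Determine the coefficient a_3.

2/(3*pi**2)

a_3 = 1/3 ∫_{-3}^{3} ψ(s) cos(pi*s) ds.
Split the integral at the breakpoints.
Integrating by parts (boundary term plus one more integral), an antiderivative of (-s) cos(pi*s) is -s*sin(pi*s)/pi - cos(pi*s)/pi**2; evaluating from -3 to 0: ∫_{-3}^{0} (-s) cos(pi*s) ds = (-1/pi**2) - (pi**(-2)) = -2/pi**2.
Integrating by parts (boundary term plus one more integral), an antiderivative of (3 - 2*s) cos(pi*s) is -2*s*sin(pi*s)/pi + 3*sin(pi*s)/pi - 2*cos(pi*s)/pi**2; evaluating from 0 to 3: ∫_{0}^{3} (3 - 2*s) cos(pi*s) ds = (2/pi**2) - (-2/pi**2) = 4/pi**2.
Summing the pieces and multiplying by (1/3) gives a_3 = 2/(3*pi**2).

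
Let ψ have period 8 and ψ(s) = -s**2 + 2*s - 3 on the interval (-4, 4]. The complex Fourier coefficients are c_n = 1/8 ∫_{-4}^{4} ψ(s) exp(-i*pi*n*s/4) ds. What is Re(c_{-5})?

32/(25*pi**2)

Since ψ is real-valued, Re(c_{-5}) = 1/8 ∫_{-4}^{4} ψ(s) cos(-5*pi*s/4) ds = a_{5}/2.
Integrating by parts twice (tabular method), an antiderivative of (-s**2 + 2*s - 3) cos(-5*pi*s/4) is -4*s**2*sin(5*pi*s/4)/(5*pi) + 8*s*sin(5*pi*s/4)/(5*pi) - 32*s*cos(5*pi*s/4)/(25*pi**2) - 12*sin(5*pi*s/4)/(5*pi) + 128*sin(5*pi*s/4)/(125*pi**3) + 32*cos(5*pi*s/4)/(25*pi**2); evaluating from -4 to 4: ∫_{-4}^{4} (-s**2 + 2*s - 3) cos(-5*pi*s/4) ds = (96/(25*pi**2)) - (-32/(5*pi**2)) = 256/(25*pi**2).
Hence Re(c_{-5}) = (1/8)·(256/(25*pi**2)) = 32/(25*pi**2).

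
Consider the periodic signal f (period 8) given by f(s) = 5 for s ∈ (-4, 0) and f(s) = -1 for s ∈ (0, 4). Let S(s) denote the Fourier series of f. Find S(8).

2

s = 8 differs from s = 0 by 1 full period(s), and the series is 8-periodic.
At s = 0 the one-sided limits are f(0^-) = 5 and f(0^+) = -1.
By Dirichlet's theorem the series converges to their average, [(5) + (-1)]/2 = 2.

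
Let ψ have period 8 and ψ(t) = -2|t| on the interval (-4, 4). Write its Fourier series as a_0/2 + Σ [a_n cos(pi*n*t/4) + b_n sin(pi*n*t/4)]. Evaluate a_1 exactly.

a_1 = 1/4 ∫_{-4}^{4} ψ(t) cos(pi*t/4) dt.
ψ is even and cos(pi*t/4) is even, so the integrand is even and a_1 = 1/2 ∫_0^{4} ψ(t) cos(pi*t/4) dt.
Integrating by parts (boundary term plus one more integral), an antiderivative of (-2*t) cos(pi*t/4) is -8*t*sin(pi*t/4)/pi - 32*cos(pi*t/4)/pi**2; evaluating from 0 to 4: ∫_{0}^{4} (-2*t) cos(pi*t/4) dt = (32/pi**2) - (-32/pi**2) = 64/pi**2.
Hence a_1 = (1/2)·(64/pi**2) = 32/pi**2.

32/pi**2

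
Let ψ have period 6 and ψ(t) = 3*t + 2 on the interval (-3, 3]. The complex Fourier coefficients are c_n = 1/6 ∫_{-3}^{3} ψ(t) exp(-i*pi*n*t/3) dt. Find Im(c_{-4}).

Since ψ is real-valued, Im(c_{-4}) = -1/6 ∫_{-3}^{3} ψ(t) sin(-4*pi*t/3) dt = b_{4}/2.
Integrating by parts (boundary term plus one more integral), an antiderivative of (3*t + 2) sin(-4*pi*t/3) is 9*t*cos(4*pi*t/3)/(4*pi) - 27*sin(4*pi*t/3)/(16*pi**2) + 3*cos(4*pi*t/3)/(2*pi); evaluating from -3 to 3: ∫_{-3}^{3} (3*t + 2) sin(-4*pi*t/3) dt = (33/(4*pi)) - (-21/(4*pi)) = 27/(2*pi).
Hence Im(c_{-4}) = (-1/6)·(27/(2*pi)) = -9/(4*pi).

-9/(4*pi)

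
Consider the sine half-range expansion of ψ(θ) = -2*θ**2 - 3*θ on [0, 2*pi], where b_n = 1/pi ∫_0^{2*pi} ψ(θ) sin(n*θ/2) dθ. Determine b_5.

4*(-100*pi**2 - 75*pi + 16)/(125*pi)

b_5 = 1/pi ∫_0^{2*pi} (-2*θ**2 - 3*θ) sin(5*θ/2) dθ.
Integrating by parts twice (tabular method), an antiderivative of (-2*θ**2 - 3*θ) sin(5*θ/2) is 4*θ**2*cos(5*θ/2)/5 - 16*θ*sin(5*θ/2)/25 + 6*θ*cos(5*θ/2)/5 - 12*sin(5*θ/2)/25 - 32*cos(5*θ/2)/125; evaluating from 0 to 2*pi: ∫_{0}^{2*pi} (-2*θ**2 - 3*θ) sin(5*θ/2) dθ = (-16*pi**2/5 - 12*pi/5 + 32/125) - (-32/125) = -16*pi**2/5 - 12*pi/5 + 64/125.
Hence b_5 = (1/pi)·(-16*pi**2/5 - 12*pi/5 + 64/125) = 4*(-100*pi**2 - 75*pi + 16)/(125*pi).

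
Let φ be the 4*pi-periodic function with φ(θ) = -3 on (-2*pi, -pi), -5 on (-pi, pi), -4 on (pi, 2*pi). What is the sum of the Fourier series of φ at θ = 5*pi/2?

-3

θ = 5*pi/2 differs from θ = -3*pi/2 by 1 full period(s), and the series is 4*pi-periodic.
φ is continuous at θ = -3*pi/2 with value -3, so the series converges to -3 there.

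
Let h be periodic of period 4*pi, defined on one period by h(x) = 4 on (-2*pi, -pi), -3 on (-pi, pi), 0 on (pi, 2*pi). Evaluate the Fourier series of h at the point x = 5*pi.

-3/2

x = 5*pi differs from x = pi by 1 full period(s), and the series is 4*pi-periodic.
At x = pi the one-sided limits are h(pi^-) = -3 and h(pi^+) = 0.
By Dirichlet's theorem the series converges to their average, [(-3) + (0)]/2 = -3/2.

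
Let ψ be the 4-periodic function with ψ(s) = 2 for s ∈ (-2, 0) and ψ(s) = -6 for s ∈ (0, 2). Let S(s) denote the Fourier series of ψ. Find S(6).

-2

s = 6 differs from s = 2 by 1 full period(s), and the series is 4-periodic.
At s = 2 the one-sided limits are ψ(2^-) = -6 and ψ(2^+) = 2.
By Dirichlet's theorem the series converges to their average, [(-6) + (2)]/2 = -2.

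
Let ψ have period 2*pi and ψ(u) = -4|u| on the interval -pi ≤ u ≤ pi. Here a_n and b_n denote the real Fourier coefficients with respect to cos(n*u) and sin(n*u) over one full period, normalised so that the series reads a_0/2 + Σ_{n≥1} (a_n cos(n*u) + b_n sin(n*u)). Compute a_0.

-4*pi

a_0 = 1/pi ∫_{-pi}^{pi} ψ(u) du = 1/pi · (-4*pi**2) = -4*pi.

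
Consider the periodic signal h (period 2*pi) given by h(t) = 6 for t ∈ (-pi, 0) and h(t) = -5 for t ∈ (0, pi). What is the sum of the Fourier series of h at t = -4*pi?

t = -4*pi differs from t = 0 by -2 full period(s), and the series is 2*pi-periodic.
At t = 0 the one-sided limits are h(0^-) = 6 and h(0^+) = -5.
By Dirichlet's theorem the series converges to their average, [(6) + (-5)]/2 = 1/2.

1/2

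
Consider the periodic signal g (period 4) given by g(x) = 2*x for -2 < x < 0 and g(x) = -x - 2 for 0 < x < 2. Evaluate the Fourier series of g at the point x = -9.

-2

x = -9 differs from x = -1 by -2 full period(s), and the series is 4-periodic.
g is continuous at x = -1 with value -2, so the series converges to -2 there.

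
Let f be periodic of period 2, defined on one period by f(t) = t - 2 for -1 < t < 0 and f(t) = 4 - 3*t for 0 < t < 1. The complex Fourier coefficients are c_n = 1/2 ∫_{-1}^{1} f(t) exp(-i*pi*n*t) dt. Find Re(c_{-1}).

4/pi**2

Since f is real-valued, Re(c_{-1}) = 1/2 ∫_{-1}^{1} f(t) cos(-pi*t) dt = a_{1}/2.
Split the integral at the breakpoints.
Integrating by parts (boundary term plus one more integral), an antiderivative of (t - 2) cos(-pi*t) is t*sin(pi*t)/pi - 2*sin(pi*t)/pi + cos(pi*t)/pi**2; evaluating from -1 to 0: ∫_{-1}^{0} (t - 2) cos(-pi*t) dt = (pi**(-2)) - (-1/pi**2) = 2/pi**2.
Integrating by parts (boundary term plus one more integral), an antiderivative of (4 - 3*t) cos(-pi*t) is -3*t*sin(pi*t)/pi + 4*sin(pi*t)/pi - 3*cos(pi*t)/pi**2; evaluating from 0 to 1: ∫_{0}^{1} (4 - 3*t) cos(-pi*t) dt = (3/pi**2) - (-3/pi**2) = 6/pi**2.
So ∫_{-1}^{1} f(t) cos(-pi*t) dt = 8/pi**2.
Hence Re(c_{-1}) = (1/2)·(8/pi**2) = 4/pi**2.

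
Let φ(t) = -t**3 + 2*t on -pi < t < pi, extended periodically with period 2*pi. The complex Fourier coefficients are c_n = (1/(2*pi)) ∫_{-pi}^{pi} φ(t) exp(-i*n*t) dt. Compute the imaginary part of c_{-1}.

Since φ is real-valued, Im(c_{-1}) = -(1/(2*pi)) ∫_{-pi}^{pi} φ(t) sin(-t) dt = b_{1}/2.
φ is odd and sin(-t) is odd, so the integrand is even: ∫_{-pi}^{pi} φ(t) sin(-t) dt = 2∫_0^{pi} φ(t) sin(-t) dt.
Integrating by parts three times (tabular method), an antiderivative of (-t**3 + 2*t) sin(-t) is -t**3*cos(t) + 3*t**2*sin(t) + 8*t*cos(t) - 8*sin(t); evaluating from 0 to pi: ∫_{0}^{pi} (-t**3 + 2*t) sin(-t) dt = (pi*(-8 + pi**2)) - (0) = pi*(-8 + pi**2).
So ∫_{-pi}^{pi} φ(t) sin(-t) dt = 2*pi*(-8 + pi**2).
Hence Im(c_{-1}) = (-1/(2*pi))·(2*pi*(-8 + pi**2)) = 8 - pi**2.

8 - pi**2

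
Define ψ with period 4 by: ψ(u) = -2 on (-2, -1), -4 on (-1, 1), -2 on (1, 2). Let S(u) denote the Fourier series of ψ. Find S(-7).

-3

u = -7 differs from u = 1 by -2 full period(s), and the series is 4-periodic.
At u = 1 the one-sided limits are ψ(1^-) = -4 and ψ(1^+) = -2.
By Dirichlet's theorem the series converges to their average, [(-4) + (-2)]/2 = -3.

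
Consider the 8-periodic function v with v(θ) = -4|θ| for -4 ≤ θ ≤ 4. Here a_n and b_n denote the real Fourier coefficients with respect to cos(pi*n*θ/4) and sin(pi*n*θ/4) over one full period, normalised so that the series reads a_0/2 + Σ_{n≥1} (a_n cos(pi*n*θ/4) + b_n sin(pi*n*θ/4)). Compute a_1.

64/pi**2

a_1 = 1/4 ∫_{-4}^{4} v(θ) cos(pi*θ/4) dθ.
v is even and cos(pi*θ/4) is even, so the integrand is even and a_1 = 1/2 ∫_0^{4} v(θ) cos(pi*θ/4) dθ.
Integrating by parts (boundary term plus one more integral), an antiderivative of (-4*θ) cos(pi*θ/4) is -16*θ*sin(pi*θ/4)/pi - 64*cos(pi*θ/4)/pi**2; evaluating from 0 to 4: ∫_{0}^{4} (-4*θ) cos(pi*θ/4) dθ = (64/pi**2) - (-64/pi**2) = 128/pi**2.
Hence a_1 = (1/2)·(128/pi**2) = 64/pi**2.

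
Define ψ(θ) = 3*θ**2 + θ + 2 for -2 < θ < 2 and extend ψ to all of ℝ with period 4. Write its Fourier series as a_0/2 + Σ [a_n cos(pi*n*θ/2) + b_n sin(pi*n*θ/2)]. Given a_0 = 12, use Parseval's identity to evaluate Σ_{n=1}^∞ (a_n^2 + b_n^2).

424/15

Parseval: a_0^2/2 + Σ_{n≥1} (a_n^2+b_n^2) = 1/2 ∫_{-2}^{2} ψ(θ)^2 dθ = 1504/15.
Subtract a_0^2/2 = 72: Σ (a_n^2+b_n^2) = 424/15.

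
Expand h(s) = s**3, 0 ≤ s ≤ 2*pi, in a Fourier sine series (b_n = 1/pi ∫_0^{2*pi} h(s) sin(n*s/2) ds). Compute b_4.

b_4 = 1/pi ∫_0^{2*pi} (s**3) sin(2*s) ds.
Integrating by parts three times (tabular method), an antiderivative of (s**3) sin(2*s) is -s**3*cos(2*s)/2 + 3*s**2*sin(2*s)/4 + 3*s*cos(2*s)/4 - 3*sin(2*s)/8; evaluating from 0 to 2*pi: ∫_{0}^{2*pi} (s**3) sin(2*s) ds = (pi*(3 - 8*pi**2)/2) - (0) = pi*(3 - 8*pi**2)/2.
Hence b_4 = (1/pi)·(pi*(3 - 8*pi**2)/2) = 3/2 - 4*pi**2.

3/2 - 4*pi**2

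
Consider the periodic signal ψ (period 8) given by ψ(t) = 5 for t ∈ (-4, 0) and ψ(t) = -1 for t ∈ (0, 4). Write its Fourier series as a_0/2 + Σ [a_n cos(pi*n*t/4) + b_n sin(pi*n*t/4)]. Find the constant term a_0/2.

a_0 = 1/4 ∫_{-4}^{4} ψ(t) dt = 1/4 · (16) = 4.
So the constant term a_0/2 = 2.

2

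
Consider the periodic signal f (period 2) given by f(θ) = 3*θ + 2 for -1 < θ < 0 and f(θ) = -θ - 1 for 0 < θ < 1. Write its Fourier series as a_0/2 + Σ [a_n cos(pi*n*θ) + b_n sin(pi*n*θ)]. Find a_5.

a_5 = ∫_{-1}^{1} f(θ) cos(5*pi*θ) dθ.
Split the integral at the breakpoints.
Integrating by parts (boundary term plus one more integral), an antiderivative of (3*θ + 2) cos(5*pi*θ) is 3*θ*sin(5*pi*θ)/(5*pi) + 2*sin(5*pi*θ)/(5*pi) + 3*cos(5*pi*θ)/(25*pi**2); evaluating from -1 to 0: ∫_{-1}^{0} (3*θ + 2) cos(5*pi*θ) dθ = (3/(25*pi**2)) - (-3/(25*pi**2)) = 6/(25*pi**2).
Integrating by parts (boundary term plus one more integral), an antiderivative of (-θ - 1) cos(5*pi*θ) is -θ*sin(5*pi*θ)/(5*pi) - sin(5*pi*θ)/(5*pi) - cos(5*pi*θ)/(25*pi**2); evaluating from 0 to 1: ∫_{0}^{1} (-θ - 1) cos(5*pi*θ) dθ = (1/(25*pi**2)) - (-1/(25*pi**2)) = 2/(25*pi**2).
Summing the pieces gives a_5 = 8/(25*pi**2).

8/(25*pi**2)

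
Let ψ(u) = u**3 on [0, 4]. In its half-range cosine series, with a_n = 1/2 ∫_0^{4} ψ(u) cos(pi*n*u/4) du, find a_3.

a_3 = 1/2 ∫_0^{4} (u**3) cos(3*pi*u/4) du.
Integrating by parts three times (tabular method), an antiderivative of (u**3) cos(3*pi*u/4) is 4*u**3*sin(3*pi*u/4)/(3*pi) + 16*u**2*cos(3*pi*u/4)/(3*pi**2) - 128*u*sin(3*pi*u/4)/(9*pi**3) - 512*cos(3*pi*u/4)/(27*pi**4); evaluating from 0 to 4: ∫_{0}^{4} (u**3) cos(3*pi*u/4) du = (256*(2 - 9*pi**2)/(27*pi**4)) - (-512/(27*pi**4)) = 256*(4 - 9*pi**2)/(27*pi**4).
Hence a_3 = (1/2)·(256*(4 - 9*pi**2)/(27*pi**4)) = 128*(4 - 9*pi**2)/(27*pi**4).

128*(4 - 9*pi**2)/(27*pi**4)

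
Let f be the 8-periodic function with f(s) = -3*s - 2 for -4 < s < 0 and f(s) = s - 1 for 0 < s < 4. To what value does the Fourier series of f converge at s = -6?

1

s = -6 differs from s = 2 by -1 full period(s), and the series is 8-periodic.
f is continuous at s = 2 with value 1, so the series converges to 1 there.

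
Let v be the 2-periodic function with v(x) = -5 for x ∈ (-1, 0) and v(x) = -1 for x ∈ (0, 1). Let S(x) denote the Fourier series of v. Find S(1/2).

v is continuous at x = 1/2 with value -1, so the series converges to -1 there.

-1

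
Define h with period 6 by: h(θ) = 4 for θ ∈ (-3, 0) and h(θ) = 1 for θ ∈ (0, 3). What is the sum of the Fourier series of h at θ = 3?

At θ = 3 the one-sided limits are h(3^-) = 1 and h(3^+) = 4.
By Dirichlet's theorem the series converges to their average, [(1) + (4)]/2 = 5/2.

5/2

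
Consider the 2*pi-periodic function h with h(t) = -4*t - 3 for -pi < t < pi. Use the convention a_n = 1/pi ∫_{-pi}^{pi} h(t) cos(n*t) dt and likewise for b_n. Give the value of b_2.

4

b_2 = 1/pi ∫_{-pi}^{pi} h(t) sin(2*t) dt.
Integrating by parts (boundary term plus one more integral), an antiderivative of (-4*t - 3) sin(2*t) is 2*t*cos(2*t) - sin(2*t) + 3*cos(2*t)/2; evaluating from -pi to pi: ∫_{-pi}^{pi} (-4*t - 3) sin(2*t) dt = (3/2 + 2*pi) - (3/2 - 2*pi) = 4*pi.
Hence b_2 = (1/pi)·(4*pi) = 4.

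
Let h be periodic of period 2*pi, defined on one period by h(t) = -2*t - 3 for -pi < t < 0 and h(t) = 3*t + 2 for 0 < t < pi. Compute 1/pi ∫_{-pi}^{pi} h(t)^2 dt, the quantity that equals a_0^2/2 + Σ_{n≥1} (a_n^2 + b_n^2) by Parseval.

13 + 13*pi**2/3

1/pi ∫_{-pi}^{pi} h(t)^2 dt = 1/pi · (13*pi*(3 + pi**2)/3) = 13 + 13*pi**2/3.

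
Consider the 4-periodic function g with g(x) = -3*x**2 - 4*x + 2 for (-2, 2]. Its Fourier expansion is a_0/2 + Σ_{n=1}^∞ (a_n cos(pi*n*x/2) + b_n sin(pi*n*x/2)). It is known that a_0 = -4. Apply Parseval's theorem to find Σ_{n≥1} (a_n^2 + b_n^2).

Parseval: a_0^2/2 + Σ_{n≥1} (a_n^2+b_n^2) = 1/2 ∫_{-2}^{2} g(x)^2 dx = 1144/15.
Subtract a_0^2/2 = 8: Σ (a_n^2+b_n^2) = 1024/15.

1024/15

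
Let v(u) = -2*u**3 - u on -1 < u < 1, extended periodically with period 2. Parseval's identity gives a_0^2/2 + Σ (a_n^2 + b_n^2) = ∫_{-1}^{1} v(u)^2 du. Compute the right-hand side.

∫_{-1}^{1} v(u)^2 du = 358/105.

358/105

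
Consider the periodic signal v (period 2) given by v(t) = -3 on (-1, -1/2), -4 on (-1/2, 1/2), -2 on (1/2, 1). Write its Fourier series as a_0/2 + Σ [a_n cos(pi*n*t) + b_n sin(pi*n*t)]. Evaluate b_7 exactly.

b_7 = ∫_{-1}^{1} v(t) sin(7*pi*t) dt.
Split the integral at the breakpoints.
Directly, an antiderivative of (-3) sin(7*pi*t) is 3*cos(7*pi*t)/(7*pi); evaluating from -1 to -1/2: ∫_{-1}^{-1/2} (-3) sin(7*pi*t) dt = (0) - (-3/(7*pi)) = 3/(7*pi).
Directly, an antiderivative of (-4) sin(7*pi*t) is 4*cos(7*pi*t)/(7*pi); evaluating from -1/2 to 1/2: ∫_{-1/2}^{1/2} (-4) sin(7*pi*t) dt = (0) - (0) = 0.
Directly, an antiderivative of (-2) sin(7*pi*t) is 2*cos(7*pi*t)/(7*pi); evaluating from 1/2 to 1: ∫_{1/2}^{1} (-2) sin(7*pi*t) dt = (-2/(7*pi)) - (0) = -2/(7*pi).
Summing the pieces gives b_7 = 1/(7*pi).

1/(7*pi)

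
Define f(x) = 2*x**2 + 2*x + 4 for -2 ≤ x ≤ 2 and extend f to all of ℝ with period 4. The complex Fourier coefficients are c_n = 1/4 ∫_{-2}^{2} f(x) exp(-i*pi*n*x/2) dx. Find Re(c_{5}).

-16/(25*pi**2)

Since f is real-valued, Re(c_{5}) = 1/4 ∫_{-2}^{2} f(x) cos(5*pi*x/2) dx = a_{5}/2.
Integrating by parts twice (tabular method), an antiderivative of (2*x**2 + 2*x + 4) cos(5*pi*x/2) is 4*x**2*sin(5*pi*x/2)/(5*pi) + 4*x*sin(5*pi*x/2)/(5*pi) + 16*x*cos(5*pi*x/2)/(25*pi**2) - 32*sin(5*pi*x/2)/(125*pi**3) + 8*sin(5*pi*x/2)/(5*pi) + 8*cos(5*pi*x/2)/(25*pi**2); evaluating from -2 to 2: ∫_{-2}^{2} (2*x**2 + 2*x + 4) cos(5*pi*x/2) dx = (-8/(5*pi**2)) - (24/(25*pi**2)) = -64/(25*pi**2).
Hence Re(c_{5}) = (1/4)·(-64/(25*pi**2)) = -16/(25*pi**2).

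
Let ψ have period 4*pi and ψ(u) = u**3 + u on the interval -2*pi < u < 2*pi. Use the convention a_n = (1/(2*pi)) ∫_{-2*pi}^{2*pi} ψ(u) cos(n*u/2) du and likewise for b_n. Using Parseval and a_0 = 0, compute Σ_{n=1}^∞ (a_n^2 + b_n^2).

Parseval: a_0^2/2 + Σ_{n≥1} (a_n^2+b_n^2) = (1/(2*pi)) ∫_{-2*pi}^{2*pi} ψ(u)^2 du = 8*pi**2*(35 + 168*pi**2 + 240*pi**4)/105.
Subtract a_0^2/2 = 0: Σ (a_n^2+b_n^2) = 8*pi**2*(35 + 168*pi**2 + 240*pi**4)/105.

8*pi**2*(35 + 168*pi**2 + 240*pi**4)/105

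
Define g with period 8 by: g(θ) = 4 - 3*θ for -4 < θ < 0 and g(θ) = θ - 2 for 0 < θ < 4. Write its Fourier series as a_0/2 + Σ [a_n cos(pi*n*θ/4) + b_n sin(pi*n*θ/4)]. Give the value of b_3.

-20/(3*pi)

b_3 = 1/4 ∫_{-4}^{4} g(θ) sin(3*pi*θ/4) dθ.
Split the integral at the breakpoints.
Integrating by parts (boundary term plus one more integral), an antiderivative of (4 - 3*θ) sin(3*pi*θ/4) is 4*θ*cos(3*pi*θ/4)/pi - 16*sin(3*pi*θ/4)/(3*pi**2) - 16*cos(3*pi*θ/4)/(3*pi); evaluating from -4 to 0: ∫_{-4}^{0} (4 - 3*θ) sin(3*pi*θ/4) dθ = (-16/(3*pi)) - (64/(3*pi)) = -80/(3*pi).
Integrating by parts (boundary term plus one more integral), an antiderivative of (θ - 2) sin(3*pi*θ/4) is -4*θ*cos(3*pi*θ/4)/(3*pi) + 16*sin(3*pi*θ/4)/(9*pi**2) + 8*cos(3*pi*θ/4)/(3*pi); evaluating from 0 to 4: ∫_{0}^{4} (θ - 2) sin(3*pi*θ/4) dθ = (8/(3*pi)) - (8/(3*pi)) = 0.
Summing the pieces and multiplying by (1/4) gives b_3 = -20/(3*pi).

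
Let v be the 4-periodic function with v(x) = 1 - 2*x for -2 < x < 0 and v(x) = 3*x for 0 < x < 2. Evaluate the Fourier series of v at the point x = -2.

At x = -2 the one-sided limits are v(-2^-) = 6 and v(-2^+) = 5.
By Dirichlet's theorem the series converges to their average, [(6) + (5)]/2 = 11/2.

11/2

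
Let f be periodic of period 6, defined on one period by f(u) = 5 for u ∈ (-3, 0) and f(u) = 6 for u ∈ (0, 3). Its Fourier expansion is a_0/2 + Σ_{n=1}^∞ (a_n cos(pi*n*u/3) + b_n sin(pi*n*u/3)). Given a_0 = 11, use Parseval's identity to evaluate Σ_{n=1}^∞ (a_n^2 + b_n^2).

Parseval: a_0^2/2 + Σ_{n≥1} (a_n^2+b_n^2) = 1/3 ∫_{-3}^{3} f(u)^2 du = 61.
Subtract a_0^2/2 = 121/2: Σ (a_n^2+b_n^2) = 1/2.

1/2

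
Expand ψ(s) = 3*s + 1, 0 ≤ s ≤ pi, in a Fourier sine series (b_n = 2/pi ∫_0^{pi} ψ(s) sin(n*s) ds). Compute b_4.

b_4 = 2/pi ∫_0^{pi} (3*s + 1) sin(4*s) ds.
Integrating by parts (boundary term plus one more integral), an antiderivative of (3*s + 1) sin(4*s) is -3*s*cos(4*s)/4 + 3*sin(4*s)/16 - cos(4*s)/4; evaluating from 0 to pi: ∫_{0}^{pi} (3*s + 1) sin(4*s) ds = (-3*pi/4 - 1/4) - (-1/4) = -3*pi/4.
Hence b_4 = (2/pi)·(-3*pi/4) = -3/2.

-3/2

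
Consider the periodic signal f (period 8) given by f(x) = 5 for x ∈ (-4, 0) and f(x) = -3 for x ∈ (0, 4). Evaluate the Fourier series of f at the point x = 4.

1

x = 4 differs from x = -4 by 1 full period(s), and the series is 8-periodic.
At x = -4 the one-sided limits are f(-4^-) = -3 and f(-4^+) = 5.
By Dirichlet's theorem the series converges to their average, [(-3) + (5)]/2 = 1.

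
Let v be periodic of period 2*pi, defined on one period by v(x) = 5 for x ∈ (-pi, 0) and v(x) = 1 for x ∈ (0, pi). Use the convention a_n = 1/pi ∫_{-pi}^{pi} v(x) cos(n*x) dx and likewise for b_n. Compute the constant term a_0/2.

3

a_0 = 1/pi ∫_{-pi}^{pi} v(x) dx = 1/pi · (6*pi) = 6.
So the constant term a_0/2 = 3.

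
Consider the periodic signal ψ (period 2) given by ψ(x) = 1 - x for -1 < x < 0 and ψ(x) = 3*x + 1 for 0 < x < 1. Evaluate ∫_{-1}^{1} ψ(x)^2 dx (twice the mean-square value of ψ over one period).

∫_{-1}^{1} ψ(x)^2 dx = 28/3.

28/3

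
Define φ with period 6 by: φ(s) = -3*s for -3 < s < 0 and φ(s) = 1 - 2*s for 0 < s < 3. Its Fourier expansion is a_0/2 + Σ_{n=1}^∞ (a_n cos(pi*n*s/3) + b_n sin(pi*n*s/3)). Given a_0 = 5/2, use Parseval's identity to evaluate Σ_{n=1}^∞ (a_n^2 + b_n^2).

247/8

Parseval: a_0^2/2 + Σ_{n≥1} (a_n^2+b_n^2) = 1/3 ∫_{-3}^{3} φ(s)^2 ds = 34.
Subtract a_0^2/2 = 25/8: Σ (a_n^2+b_n^2) = 247/8.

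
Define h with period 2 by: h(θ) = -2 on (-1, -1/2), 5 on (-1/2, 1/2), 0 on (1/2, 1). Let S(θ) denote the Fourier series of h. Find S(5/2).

θ = 5/2 differs from θ = 1/2 by 1 full period(s), and the series is 2-periodic.
At θ = 1/2 the one-sided limits are h(1/2^-) = 5 and h(1/2^+) = 0.
By Dirichlet's theorem the series converges to their average, [(5) + (0)]/2 = 5/2.

5/2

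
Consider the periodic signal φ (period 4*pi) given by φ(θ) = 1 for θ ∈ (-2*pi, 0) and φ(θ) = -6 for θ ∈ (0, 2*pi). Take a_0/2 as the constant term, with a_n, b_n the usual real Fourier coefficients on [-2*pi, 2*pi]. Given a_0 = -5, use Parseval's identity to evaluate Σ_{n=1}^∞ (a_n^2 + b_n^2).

Parseval: a_0^2/2 + Σ_{n≥1} (a_n^2+b_n^2) = (1/(2*pi)) ∫_{-2*pi}^{2*pi} φ(θ)^2 dθ = 37.
Subtract a_0^2/2 = 25/2: Σ (a_n^2+b_n^2) = 49/2.

49/2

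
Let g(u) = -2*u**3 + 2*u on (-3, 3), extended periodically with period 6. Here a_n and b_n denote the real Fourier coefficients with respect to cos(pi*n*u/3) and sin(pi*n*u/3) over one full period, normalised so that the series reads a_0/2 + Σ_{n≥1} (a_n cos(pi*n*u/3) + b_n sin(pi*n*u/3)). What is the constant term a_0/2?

a_0 = 1/3 ∫_{-3}^{3} g(u) du = 1/3 · (0) = 0.
So the constant term a_0/2 = 0.

0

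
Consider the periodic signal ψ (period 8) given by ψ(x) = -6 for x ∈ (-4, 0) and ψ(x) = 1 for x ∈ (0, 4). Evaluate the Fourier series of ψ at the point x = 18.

x = 18 differs from x = 2 by 2 full period(s), and the series is 8-periodic.
ψ is continuous at x = 2 with value 1, so the series converges to 1 there.

1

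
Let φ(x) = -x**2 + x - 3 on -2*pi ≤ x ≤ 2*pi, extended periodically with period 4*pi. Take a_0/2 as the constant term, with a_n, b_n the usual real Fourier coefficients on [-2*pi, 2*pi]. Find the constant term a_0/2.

a_0 = (1/(2*pi)) ∫_{-2*pi}^{2*pi} φ(x) dx = (1/(2*pi)) · (-16*pi**3/3 - 12*pi) = -8*pi**2/3 - 6.
So the constant term a_0/2 = -4*pi**2/3 - 3.

-4*pi**2/3 - 3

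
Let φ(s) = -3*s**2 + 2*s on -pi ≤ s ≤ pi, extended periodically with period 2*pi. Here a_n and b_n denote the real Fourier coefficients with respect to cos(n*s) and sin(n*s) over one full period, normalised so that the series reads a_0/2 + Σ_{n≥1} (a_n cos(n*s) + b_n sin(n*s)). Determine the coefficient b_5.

4/5

b_5 = 1/pi ∫_{-pi}^{pi} φ(s) sin(5*s) ds.
Integrating by parts twice (tabular method), an antiderivative of (-3*s**2 + 2*s) sin(5*s) is 3*s**2*cos(5*s)/5 - 6*s*sin(5*s)/25 - 2*s*cos(5*s)/5 + 2*sin(5*s)/25 - 6*cos(5*s)/125; evaluating from -pi to pi: ∫_{-pi}^{pi} (-3*s**2 + 2*s) sin(5*s) ds = (-3*pi**2/5 + 6/125 + 2*pi/5) - (-3*pi**2/5 - 2*pi/5 + 6/125) = 4*pi/5.
Hence b_5 = (1/pi)·(4*pi/5) = 4/5.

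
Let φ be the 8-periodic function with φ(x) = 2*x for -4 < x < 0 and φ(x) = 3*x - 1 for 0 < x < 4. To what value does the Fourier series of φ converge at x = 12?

x = 12 differs from x = -4 by 2 full period(s), and the series is 8-periodic.
At x = -4 the one-sided limits are φ(-4^-) = 11 and φ(-4^+) = -8.
By Dirichlet's theorem the series converges to their average, [(11) + (-8)]/2 = 3/2.

3/2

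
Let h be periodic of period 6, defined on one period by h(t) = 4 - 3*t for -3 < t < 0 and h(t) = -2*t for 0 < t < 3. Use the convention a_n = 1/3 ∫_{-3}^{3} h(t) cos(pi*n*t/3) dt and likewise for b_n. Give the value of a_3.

-2/(3*pi**2)

a_3 = 1/3 ∫_{-3}^{3} h(t) cos(pi*t) dt.
Split the integral at the breakpoints.
Integrating by parts (boundary term plus one more integral), an antiderivative of (4 - 3*t) cos(pi*t) is -3*t*sin(pi*t)/pi + 4*sin(pi*t)/pi - 3*cos(pi*t)/pi**2; evaluating from -3 to 0: ∫_{-3}^{0} (4 - 3*t) cos(pi*t) dt = (-3/pi**2) - (3/pi**2) = -6/pi**2.
Integrating by parts (boundary term plus one more integral), an antiderivative of (-2*t) cos(pi*t) is -2*t*sin(pi*t)/pi - 2*cos(pi*t)/pi**2; evaluating from 0 to 3: ∫_{0}^{3} (-2*t) cos(pi*t) dt = (2/pi**2) - (-2/pi**2) = 4/pi**2.
Summing the pieces and multiplying by (1/3) gives a_3 = -2/(3*pi**2).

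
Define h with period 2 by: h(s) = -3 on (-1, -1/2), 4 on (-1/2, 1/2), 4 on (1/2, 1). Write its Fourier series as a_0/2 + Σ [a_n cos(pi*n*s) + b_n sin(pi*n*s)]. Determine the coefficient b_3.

7/(3*pi)

b_3 = ∫_{-1}^{1} h(s) sin(3*pi*s) ds.
Split the integral at the breakpoints.
Directly, an antiderivative of (-3) sin(3*pi*s) is cos(3*pi*s)/pi; evaluating from -1 to -1/2: ∫_{-1}^{-1/2} (-3) sin(3*pi*s) ds = (0) - (-1/pi) = 1/pi.
Directly, an antiderivative of (4) sin(3*pi*s) is -4*cos(3*pi*s)/(3*pi); evaluating from -1/2 to 1/2: ∫_{-1/2}^{1/2} (4) sin(3*pi*s) ds = (0) - (0) = 0.
Directly, an antiderivative of (4) sin(3*pi*s) is -4*cos(3*pi*s)/(3*pi); evaluating from 1/2 to 1: ∫_{1/2}^{1} (4) sin(3*pi*s) ds = (4/(3*pi)) - (0) = 4/(3*pi).
Summing the pieces gives b_3 = 7/(3*pi).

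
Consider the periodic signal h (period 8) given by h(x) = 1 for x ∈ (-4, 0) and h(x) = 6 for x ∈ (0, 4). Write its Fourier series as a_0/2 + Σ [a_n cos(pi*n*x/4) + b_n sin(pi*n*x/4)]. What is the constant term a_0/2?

7/2

a_0 = 1/4 ∫_{-4}^{4} h(x) dx = 1/4 · (28) = 7.
So the constant term a_0/2 = 7/2.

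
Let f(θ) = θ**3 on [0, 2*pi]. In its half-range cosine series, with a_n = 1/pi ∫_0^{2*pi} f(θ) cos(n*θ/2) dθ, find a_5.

a_5 = 1/pi ∫_0^{2*pi} (θ**3) cos(5*θ/2) dθ.
Integrating by parts three times (tabular method), an antiderivative of (θ**3) cos(5*θ/2) is 2*θ**3*sin(5*θ/2)/5 + 12*θ**2*cos(5*θ/2)/25 - 48*θ*sin(5*θ/2)/125 - 96*cos(5*θ/2)/625; evaluating from 0 to 2*pi: ∫_{0}^{2*pi} (θ**3) cos(5*θ/2) dθ = (96/625 - 48*pi**2/25) - (-96/625) = 192/625 - 48*pi**2/25.
Hence a_5 = (1/pi)·(192/625 - 48*pi**2/25) = 48*(4 - 25*pi**2)/(625*pi).

48*(4 - 25*pi**2)/(625*pi)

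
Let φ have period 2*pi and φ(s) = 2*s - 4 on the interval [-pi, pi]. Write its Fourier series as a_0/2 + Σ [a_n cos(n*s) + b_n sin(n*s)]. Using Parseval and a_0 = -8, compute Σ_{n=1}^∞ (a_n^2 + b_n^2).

8*pi**2/3

Parseval: a_0^2/2 + Σ_{n≥1} (a_n^2+b_n^2) = 1/pi ∫_{-pi}^{pi} φ(s)^2 ds = 8*pi**2/3 + 32.
Subtract a_0^2/2 = 32: Σ (a_n^2+b_n^2) = 8*pi**2/3.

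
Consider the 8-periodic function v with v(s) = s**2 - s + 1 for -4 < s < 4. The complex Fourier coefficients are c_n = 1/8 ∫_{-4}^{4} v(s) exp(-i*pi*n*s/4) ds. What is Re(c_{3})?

Since v is real-valued, Re(c_{3}) = 1/8 ∫_{-4}^{4} v(s) cos(3*pi*s/4) ds = a_{3}/2.
Integrating by parts twice (tabular method), an antiderivative of (s**2 - s + 1) cos(3*pi*s/4) is 4*s**2*sin(3*pi*s/4)/(3*pi) - 4*s*sin(3*pi*s/4)/(3*pi) + 32*s*cos(3*pi*s/4)/(9*pi**2) - 128*sin(3*pi*s/4)/(27*pi**3) + 4*sin(3*pi*s/4)/(3*pi) - 16*cos(3*pi*s/4)/(9*pi**2); evaluating from -4 to 4: ∫_{-4}^{4} (s**2 - s + 1) cos(3*pi*s/4) ds = (-112/(9*pi**2)) - (16/pi**2) = -256/(9*pi**2).
Hence Re(c_{3}) = (1/8)·(-256/(9*pi**2)) = -32/(9*pi**2).

-32/(9*pi**2)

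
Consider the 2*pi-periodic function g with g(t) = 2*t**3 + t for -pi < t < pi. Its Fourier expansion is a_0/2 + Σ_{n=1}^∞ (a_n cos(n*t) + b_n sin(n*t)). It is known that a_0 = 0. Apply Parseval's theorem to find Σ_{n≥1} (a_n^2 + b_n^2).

2*pi**2*(35 + 84*pi**2 + 60*pi**4)/105

Parseval: a_0^2/2 + Σ_{n≥1} (a_n^2+b_n^2) = 1/pi ∫_{-pi}^{pi} g(t)^2 dt = 2*pi**2*(35 + 84*pi**2 + 60*pi**4)/105.
Subtract a_0^2/2 = 0: Σ (a_n^2+b_n^2) = 2*pi**2*(35 + 84*pi**2 + 60*pi**4)/105.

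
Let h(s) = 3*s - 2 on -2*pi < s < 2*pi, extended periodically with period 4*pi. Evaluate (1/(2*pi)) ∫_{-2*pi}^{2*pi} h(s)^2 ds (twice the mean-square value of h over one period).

8 + 24*pi**2

(1/(2*pi)) ∫_{-2*pi}^{2*pi} h(s)^2 ds = (1/(2*pi)) · (16*pi + 48*pi**3) = 8 + 24*pi**2.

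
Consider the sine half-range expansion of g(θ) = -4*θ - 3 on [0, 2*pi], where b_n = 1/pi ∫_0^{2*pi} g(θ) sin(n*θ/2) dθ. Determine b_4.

4

b_4 = 1/pi ∫_0^{2*pi} (-4*θ - 3) sin(2*θ) dθ.
Integrating by parts (boundary term plus one more integral), an antiderivative of (-4*θ - 3) sin(2*θ) is 2*θ*cos(2*θ) - sin(2*θ) + 3*cos(2*θ)/2; evaluating from 0 to 2*pi: ∫_{0}^{2*pi} (-4*θ - 3) sin(2*θ) dθ = (3/2 + 4*pi) - (3/2) = 4*pi.
Hence b_4 = (1/pi)·(4*pi) = 4.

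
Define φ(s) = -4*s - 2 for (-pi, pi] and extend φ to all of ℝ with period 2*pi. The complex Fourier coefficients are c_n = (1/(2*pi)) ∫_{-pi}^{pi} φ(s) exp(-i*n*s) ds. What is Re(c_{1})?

Since φ is real-valued, Re(c_{1}) = (1/(2*pi)) ∫_{-pi}^{pi} φ(s) cos(s) ds = a_{1}/2.
Integrating by parts (boundary term plus one more integral), an antiderivative of (-4*s - 2) cos(s) is -4*s*sin(s) - 2*sin(s) - 4*cos(s); evaluating from -pi to pi: ∫_{-pi}^{pi} (-4*s - 2) cos(s) ds = (4) - (4) = 0.
Hence Re(c_{1}) = (1/(2*pi))·(0) = 0.

0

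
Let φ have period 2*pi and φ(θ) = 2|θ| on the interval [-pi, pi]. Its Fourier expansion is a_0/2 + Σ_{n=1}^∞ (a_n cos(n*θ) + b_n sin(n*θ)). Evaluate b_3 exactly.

b_3 = 1/pi ∫_{-pi}^{pi} φ(θ) sin(3*θ) dθ.
φ is even and sin(3*θ) is odd, so the integrand is odd over a symmetric interval and the integral vanishes.

0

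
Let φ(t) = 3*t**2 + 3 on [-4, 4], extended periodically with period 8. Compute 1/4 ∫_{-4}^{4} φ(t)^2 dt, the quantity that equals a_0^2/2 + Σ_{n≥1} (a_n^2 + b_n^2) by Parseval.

1/4 ∫_{-4}^{4} φ(t)^2 dt = 1/4 · (22632/5) = 5658/5.

5658/5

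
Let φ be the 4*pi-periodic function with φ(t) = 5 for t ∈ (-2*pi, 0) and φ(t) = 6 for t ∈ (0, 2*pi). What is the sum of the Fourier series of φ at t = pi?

φ is continuous at t = pi with value 6, so the series converges to 6 there.

6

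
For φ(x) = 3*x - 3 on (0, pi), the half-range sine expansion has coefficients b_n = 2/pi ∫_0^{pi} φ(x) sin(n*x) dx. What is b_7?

6*(-2 + pi)/(7*pi)

b_7 = 2/pi ∫_0^{pi} (3*x - 3) sin(7*x) dx.
Integrating by parts (boundary term plus one more integral), an antiderivative of (3*x - 3) sin(7*x) is -3*x*cos(7*x)/7 + 3*sin(7*x)/49 + 3*cos(7*x)/7; evaluating from 0 to pi: ∫_{0}^{pi} (3*x - 3) sin(7*x) dx = (-3/7 + 3*pi/7) - (3/7) = -6/7 + 3*pi/7.
Hence b_7 = (2/pi)·(-6/7 + 3*pi/7) = 6*(-2 + pi)/(7*pi).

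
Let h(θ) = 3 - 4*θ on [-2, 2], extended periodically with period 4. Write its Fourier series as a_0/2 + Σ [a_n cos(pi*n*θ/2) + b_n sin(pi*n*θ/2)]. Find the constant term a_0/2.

3

a_0 = 1/2 ∫_{-2}^{2} h(θ) dθ = 1/2 · (12) = 6.
So the constant term a_0/2 = 3.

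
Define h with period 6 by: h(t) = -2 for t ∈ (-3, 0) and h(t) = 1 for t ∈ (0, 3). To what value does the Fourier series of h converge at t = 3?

t = 3 differs from t = -3 by 1 full period(s), and the series is 6-periodic.
At t = -3 the one-sided limits are h(-3^-) = 1 and h(-3^+) = -2.
By Dirichlet's theorem the series converges to their average, [(1) + (-2)]/2 = -1/2.

-1/2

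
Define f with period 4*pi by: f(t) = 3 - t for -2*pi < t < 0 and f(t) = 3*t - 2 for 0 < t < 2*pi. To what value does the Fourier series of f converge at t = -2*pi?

1/2 + 4*pi

At t = -2*pi the one-sided limits are f(-2*pi^-) = -2 + 6*pi and f(-2*pi^+) = 3 + 2*pi.
By Dirichlet's theorem the series converges to their average, [(-2 + 6*pi) + (3 + 2*pi)]/2 = 1/2 + 4*pi.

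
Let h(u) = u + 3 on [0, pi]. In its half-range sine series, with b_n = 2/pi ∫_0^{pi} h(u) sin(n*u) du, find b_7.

2*(pi + 6)/(7*pi)

b_7 = 2/pi ∫_0^{pi} (u + 3) sin(7*u) du.
Integrating by parts (boundary term plus one more integral), an antiderivative of (u + 3) sin(7*u) is -u*cos(7*u)/7 + sin(7*u)/49 - 3*cos(7*u)/7; evaluating from 0 to pi: ∫_{0}^{pi} (u + 3) sin(7*u) du = (3/7 + pi/7) - (-3/7) = pi/7 + 6/7.
Hence b_7 = (2/pi)·(pi/7 + 6/7) = 2*(pi + 6)/(7*pi).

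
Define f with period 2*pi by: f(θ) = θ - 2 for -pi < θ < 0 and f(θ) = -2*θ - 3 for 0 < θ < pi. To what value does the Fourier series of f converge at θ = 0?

-5/2

At θ = 0 the one-sided limits are f(0^-) = -2 and f(0^+) = -3.
By Dirichlet's theorem the series converges to their average, [(-2) + (-3)]/2 = -5/2.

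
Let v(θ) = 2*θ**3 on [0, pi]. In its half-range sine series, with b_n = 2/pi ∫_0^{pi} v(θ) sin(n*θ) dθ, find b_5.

b_5 = 2/pi ∫_0^{pi} (2*θ**3) sin(5*θ) dθ.
Integrating by parts three times (tabular method), an antiderivative of (2*θ**3) sin(5*θ) is -2*θ**3*cos(5*θ)/5 + 6*θ**2*sin(5*θ)/25 + 12*θ*cos(5*θ)/125 - 12*sin(5*θ)/625; evaluating from 0 to pi: ∫_{0}^{pi} (2*θ**3) sin(5*θ) dθ = (2*pi*(-6 + 25*pi**2)/125) - (0) = 2*pi*(-6 + 25*pi**2)/125.
Hence b_5 = (2/pi)·(2*pi*(-6 + 25*pi**2)/125) = -24/125 + 4*pi**2/5.

-24/125 + 4*pi**2/5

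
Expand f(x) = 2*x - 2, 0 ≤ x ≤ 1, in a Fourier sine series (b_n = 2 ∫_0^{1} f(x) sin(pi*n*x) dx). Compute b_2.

b_2 = 2 ∫_0^{1} (2*x - 2) sin(2*pi*x) dx.
Integrating by parts (boundary term plus one more integral), an antiderivative of (2*x - 2) sin(2*pi*x) is -x*cos(2*pi*x)/pi + sin(2*pi*x)/(2*pi**2) + cos(2*pi*x)/pi; evaluating from 0 to 1: ∫_{0}^{1} (2*x - 2) sin(2*pi*x) dx = (0) - (1/pi) = -1/pi.
Hence b_2 = 2·(-1/pi) = -2/pi.

-2/pi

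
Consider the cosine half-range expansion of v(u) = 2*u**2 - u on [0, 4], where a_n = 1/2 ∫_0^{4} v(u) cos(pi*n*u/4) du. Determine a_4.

a_4 = 1/2 ∫_0^{4} (2*u**2 - u) cos(pi*u) du.
Integrating by parts twice (tabular method), an antiderivative of (2*u**2 - u) cos(pi*u) is 2*u**2*sin(pi*u)/pi - u*sin(pi*u)/pi + 4*u*cos(pi*u)/pi**2 - 4*sin(pi*u)/pi**3 - cos(pi*u)/pi**2; evaluating from 0 to 4: ∫_{0}^{4} (2*u**2 - u) cos(pi*u) du = (15/pi**2) - (-1/pi**2) = 16/pi**2.
Hence a_4 = (1/2)·(16/pi**2) = 8/pi**2.

8/pi**2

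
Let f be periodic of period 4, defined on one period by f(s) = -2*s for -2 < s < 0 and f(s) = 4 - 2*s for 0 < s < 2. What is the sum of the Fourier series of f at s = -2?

2

At s = -2 the one-sided limits are f(-2^-) = 0 and f(-2^+) = 4.
By Dirichlet's theorem the series converges to their average, [(0) + (4)]/2 = 2.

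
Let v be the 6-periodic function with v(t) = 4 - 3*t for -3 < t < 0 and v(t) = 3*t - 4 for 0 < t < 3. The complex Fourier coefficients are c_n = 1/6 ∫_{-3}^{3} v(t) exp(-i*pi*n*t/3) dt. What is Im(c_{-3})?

Since v is real-valued, Im(c_{-3}) = -1/6 ∫_{-3}^{3} v(t) sin(-pi*t) dt = b_{3}/2.
Split the integral at the breakpoints.
Integrating by parts (boundary term plus one more integral), an antiderivative of (4 - 3*t) sin(-pi*t) is -3*t*cos(pi*t)/pi + 3*sin(pi*t)/pi**2 + 4*cos(pi*t)/pi; evaluating from -3 to 0: ∫_{-3}^{0} (4 - 3*t) sin(-pi*t) dt = (4/pi) - (-13/pi) = 17/pi.
Integrating by parts (boundary term plus one more integral), an antiderivative of (3*t - 4) sin(-pi*t) is 3*t*cos(pi*t)/pi - 3*sin(pi*t)/pi**2 - 4*cos(pi*t)/pi; evaluating from 0 to 3: ∫_{0}^{3} (3*t - 4) sin(-pi*t) dt = (-5/pi) - (-4/pi) = -1/pi.
So ∫_{-3}^{3} v(t) sin(-pi*t) dt = 16/pi.
Hence Im(c_{-3}) = (-1/6)·(16/pi) = -8/(3*pi).

-8/(3*pi)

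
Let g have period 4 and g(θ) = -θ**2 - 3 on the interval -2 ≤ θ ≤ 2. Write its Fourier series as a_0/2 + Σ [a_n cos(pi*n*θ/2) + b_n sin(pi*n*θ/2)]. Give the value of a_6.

-4/(9*pi**2)

a_6 = 1/2 ∫_{-2}^{2} g(θ) cos(3*pi*θ) dθ.
g is even and cos(3*pi*θ) is even, so the integrand is even and a_6 = ∫_0^{2} g(θ) cos(3*pi*θ) dθ.
Integrating by parts twice (tabular method), an antiderivative of (-θ**2 - 3) cos(3*pi*θ) is -θ**2*sin(3*pi*θ)/(3*pi) - 2*θ*cos(3*pi*θ)/(9*pi**2) - sin(3*pi*θ)/pi + 2*sin(3*pi*θ)/(27*pi**3); evaluating from 0 to 2: ∫_{0}^{2} (-θ**2 - 3) cos(3*pi*θ) dθ = (-4/(9*pi**2)) - (0) = -4/(9*pi**2).
Hence a_6 = -4/(9*pi**2).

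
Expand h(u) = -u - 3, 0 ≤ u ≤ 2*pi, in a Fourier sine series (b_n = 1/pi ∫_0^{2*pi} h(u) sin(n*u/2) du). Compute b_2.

b_2 = 1/pi ∫_0^{2*pi} (-u - 3) sin(u) du.
Integrating by parts (boundary term plus one more integral), an antiderivative of (-u - 3) sin(u) is u*cos(u) - sin(u) + 3*cos(u); evaluating from 0 to 2*pi: ∫_{0}^{2*pi} (-u - 3) sin(u) du = (3 + 2*pi) - (3) = 2*pi.
Hence b_2 = (1/pi)·(2*pi) = 2.

2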